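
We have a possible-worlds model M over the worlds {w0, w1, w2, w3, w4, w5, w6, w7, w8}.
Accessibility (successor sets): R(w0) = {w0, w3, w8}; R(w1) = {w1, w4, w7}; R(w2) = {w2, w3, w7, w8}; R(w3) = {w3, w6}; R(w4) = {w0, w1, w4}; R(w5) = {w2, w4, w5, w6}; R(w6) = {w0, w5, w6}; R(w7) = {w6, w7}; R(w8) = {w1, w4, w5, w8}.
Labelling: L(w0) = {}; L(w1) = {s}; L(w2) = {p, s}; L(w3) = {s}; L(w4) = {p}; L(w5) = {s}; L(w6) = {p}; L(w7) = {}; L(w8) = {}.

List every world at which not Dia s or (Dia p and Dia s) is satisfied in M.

Let φ = not Dia s or (Dia p and Dia s). Evaluate φ at each world:
  w0 (successors {w0, w3, w8}): φ is false.
  w1 (successors {w1, w4, w7}): φ is true.
  w2 (successors {w2, w3, w7, w8}): φ is true.
  w3 (successors {w3, w6}): φ is true.
  w4 (successors {w0, w1, w4}): φ is true.
  w5 (successors {w2, w4, w5, w6}): φ is true.
  w6 (successors {w0, w5, w6}): φ is true.
  w7 (successors {w6, w7}): φ is true.
  w8 (successors {w1, w4, w5, w8}): φ is true.
For instance, at w0:
  At w0: not Dia s is false, Dia p and Dia s is false, so not Dia s or (Dia p and Dia s) is false.
    At w0: Dia s is true, so not Dia s is false.
      At w0: Dia s requires s at some successor in {w0, w3, w8}.
        s holds at w3, so Dia s is true at w0.
    At w0: Dia p is false, Dia s is true, so Dia p and Dia s is false.
      At w0: Dia p requires p at some successor in {w0, w3, w8}.
        At w0: p is false.
        At w3: p is false.
        At w8: p is false.
      So Dia p is false at w0.
      At w0: Dia s requires s at some successor in {w0, w3, w8}.
        s holds at w3, so Dia s is true at w0.
Satisfying worlds: {w1, w2, w3, w4, w5, w6, w7, w8}

w1, w2, w3, w4, w5, w6, w7, w8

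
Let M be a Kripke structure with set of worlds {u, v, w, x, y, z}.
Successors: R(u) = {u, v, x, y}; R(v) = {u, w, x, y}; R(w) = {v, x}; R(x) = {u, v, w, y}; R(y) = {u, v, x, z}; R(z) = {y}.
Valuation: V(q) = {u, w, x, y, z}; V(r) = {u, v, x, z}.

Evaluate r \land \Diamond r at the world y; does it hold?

At y: r is false, \Diamond r is true, so r \land \Diamond r is false.
  At y: \Diamond r requires r at some successor in {u, v, x, z}.
    r holds at u, so \Diamond r is true at y.

No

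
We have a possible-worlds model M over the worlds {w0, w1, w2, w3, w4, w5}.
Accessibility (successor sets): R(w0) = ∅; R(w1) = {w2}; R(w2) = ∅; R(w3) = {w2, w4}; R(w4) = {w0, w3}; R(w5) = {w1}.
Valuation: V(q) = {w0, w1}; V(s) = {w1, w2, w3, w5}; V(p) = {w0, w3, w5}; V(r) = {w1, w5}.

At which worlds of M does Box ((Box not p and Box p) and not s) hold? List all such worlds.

w0, w2

Let φ = Box ((Box not p and Box p) and not s). Evaluate φ at each world:
  w0 (successors ∅): φ is true.
  w1 (successors {w2}): φ is false.
  w2 (successors ∅): φ is true.
  w3 (successors {w2, w4}): φ is false.
  w4 (successors {w0, w3}): φ is false.
  w5 (successors {w1}): φ is false.
For instance, at w3:
  At w3: Box ((Box not p and Box p) and not s) requires (Box not p and Box p) and not s at every successor {w2, w4}.
    (Box not p and Box p) and not s fails at w2, so Box ((Box not p and Box p) and not s) is false at w3.
      At w2: Box not p and Box p is true, not s is false, so (Box not p and Box p) and not s is false.
Satisfying worlds: {w0, w2}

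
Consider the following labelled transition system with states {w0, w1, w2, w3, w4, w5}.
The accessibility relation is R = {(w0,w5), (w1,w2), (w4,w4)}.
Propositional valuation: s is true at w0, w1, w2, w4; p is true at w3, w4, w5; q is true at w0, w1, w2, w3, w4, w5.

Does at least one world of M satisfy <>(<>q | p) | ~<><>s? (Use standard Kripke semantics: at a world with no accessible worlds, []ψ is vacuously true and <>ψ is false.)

Yes

Let φ = <>(<>q | p) | ~<><>s. Evaluate φ at each world:
  w0 (successors {w5}): φ is true.
  w1 (successors {w2}): φ is true.
  w2 (successors ∅): φ is true.
  w3 (successors ∅): φ is true.
  w4 (successors {w4}): φ is true.
  w5 (successors ∅): φ is true.
Detail at w0 (witness):
  At w0: <>(<>q | p) is true, ~<><>s is true, so <>(<>q | p) | ~<><>s is true.
    At w0: <>(<>q | p) requires <>q | p at some successor in {w5}.
      <>q | p holds at w5, so <>(<>q | p) is true at w0.
    At w0: <><>s is false, so ~<><>s is true.
      At w0: <><>s requires <>s at some successor in {w5}.
        At w5: <>s is false.
      So <><>s is false at w0.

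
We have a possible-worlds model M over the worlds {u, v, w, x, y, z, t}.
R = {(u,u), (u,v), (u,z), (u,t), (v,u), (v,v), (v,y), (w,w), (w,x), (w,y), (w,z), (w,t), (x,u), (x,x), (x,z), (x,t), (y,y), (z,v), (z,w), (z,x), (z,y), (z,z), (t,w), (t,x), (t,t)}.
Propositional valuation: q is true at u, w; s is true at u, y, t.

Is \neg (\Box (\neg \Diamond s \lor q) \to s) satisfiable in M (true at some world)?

Recall that \Box ψ holds at a world iff ψ holds at every accessible world, and \Diamond ψ holds iff ψ holds at some accessible world.
Let φ = \neg (\Box (\neg \Diamond s \lor q) \to s). Evaluate φ at each world:
  u (successors {u, v, z, t}): φ is false.
  v (successors {u, v, y}): φ is false.
  w (successors {w, x, y, z, t}): φ is false.
  x (successors {u, x, z, t}): φ is false.
  y (successors {y}): φ is false.
  z (successors {v, w, x, y, z}): φ is false.
  t (successors {w, x, t}): φ is false.
For instance, at u:
  At u: \Box (\neg \Diamond s \lor q) \to s is true, so \neg (\Box (\neg \Diamond s \lor q) \to s) is false.
    At u: \Box (\neg \Diamond s \lor q) is false, s is true, so \Box (\neg \Diamond s \lor q) \to s is true.
      At u: \Box (\neg \Diamond s \lor q) requires \neg \Diamond s \lor q at every successor {u, v, z, t}.
        \neg \Diamond s \lor q fails at v, so \Box (\neg \Diamond s \lor q) is false at u.

No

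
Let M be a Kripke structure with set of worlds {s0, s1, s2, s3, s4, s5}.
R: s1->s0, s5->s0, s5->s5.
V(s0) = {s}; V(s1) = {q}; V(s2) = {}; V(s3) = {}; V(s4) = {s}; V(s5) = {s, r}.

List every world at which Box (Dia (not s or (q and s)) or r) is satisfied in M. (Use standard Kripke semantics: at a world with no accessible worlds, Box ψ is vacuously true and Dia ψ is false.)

s0, s2, s3, s4

Let φ = Box (Dia (not s or (q and s)) or r). Evaluate φ at each world:
  s0 (successors ∅): φ is true.
  s1 (successors {s0}): φ is false.
  s2 (successors ∅): φ is true.
  s3 (successors ∅): φ is true.
  s4 (successors ∅): φ is true.
  s5 (successors {s0, s5}): φ is false.
For instance, at s5:
  At s5: Box (Dia (not s or (q and s)) or r) requires Dia (not s or (q and s)) or r at every successor {s0, s5}.
    Dia (not s or (q and s)) or r fails at s0, so Box (Dia (not s or (q and s)) or r) is false at s5.
      At s0: Dia (not s or (q and s)) is false, r is false, so Dia (not s or (q and s)) or r is false.
Satisfying worlds: {s0, s2, s3, s4}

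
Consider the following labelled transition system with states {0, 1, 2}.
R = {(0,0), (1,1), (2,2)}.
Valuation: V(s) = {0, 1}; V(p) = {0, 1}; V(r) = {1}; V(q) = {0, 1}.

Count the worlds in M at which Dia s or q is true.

2

Let φ = Dia s or q. Evaluate φ at each world:
  0 (successors {0}): φ is true.
  1 (successors {1}): φ is true.
  2 (successors {2}): φ is false.
For instance, at 2:
  At 2: Dia s is false, q is false, so Dia s or q is false.
    At 2: Dia s requires s at some successor in {2}.
      At 2: s is false.
    So Dia s is false at 2.
Satisfying worlds: {0, 1}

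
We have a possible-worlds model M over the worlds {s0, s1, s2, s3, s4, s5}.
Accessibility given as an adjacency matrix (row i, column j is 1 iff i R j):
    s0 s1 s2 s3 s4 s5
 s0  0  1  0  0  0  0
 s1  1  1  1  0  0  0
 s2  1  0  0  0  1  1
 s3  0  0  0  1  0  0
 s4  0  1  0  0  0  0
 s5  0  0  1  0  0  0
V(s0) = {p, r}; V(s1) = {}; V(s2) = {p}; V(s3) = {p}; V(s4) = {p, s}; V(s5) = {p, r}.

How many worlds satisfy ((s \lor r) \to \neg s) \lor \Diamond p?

5

Recall that \Diamond ψ holds at a world iff ψ holds at some accessible world.
Let φ = ((s \lor r) \to \neg s) \lor \Diamond p. Evaluate φ at each world:
  s0 (successors {s1}): φ is true.
  s1 (successors {s0, s1, s2}): φ is true.
  s2 (successors {s0, s4, s5}): φ is true.
  s3 (successors {s3}): φ is true.
  s4 (successors {s1}): φ is false.
  s5 (successors {s2}): φ is true.
For instance, at s1:
  At s1: (s \lor r) \to \neg s is true, \Diamond p is true, so ((s \lor r) \to \neg s) \lor \Diamond p is true.
    At s1: \Diamond p requires p at some successor in {s0, s1, s2}.
      p holds at s0, so \Diamond p is true at s1.
Satisfying worlds: {s0, s1, s2, s3, s5}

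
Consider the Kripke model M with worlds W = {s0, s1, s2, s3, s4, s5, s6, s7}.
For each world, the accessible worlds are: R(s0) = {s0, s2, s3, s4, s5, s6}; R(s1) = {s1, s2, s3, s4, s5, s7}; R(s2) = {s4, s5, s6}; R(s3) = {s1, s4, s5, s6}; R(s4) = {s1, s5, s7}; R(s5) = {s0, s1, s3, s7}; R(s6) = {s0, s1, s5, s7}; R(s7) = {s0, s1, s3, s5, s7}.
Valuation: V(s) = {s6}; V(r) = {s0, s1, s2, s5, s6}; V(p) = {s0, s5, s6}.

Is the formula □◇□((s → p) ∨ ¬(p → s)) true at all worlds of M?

Yes

Let φ = □◇□((s → p) ∨ ¬(p → s)). Evaluate φ at each world:
  s0 (successors {s0, s2, s3, s4, s5, s6}): φ is true.
  s1 (successors {s1, s2, s3, s4, s5, s7}): φ is true.
  s2 (successors {s4, s5, s6}): φ is true.
  s3 (successors {s1, s4, s5, s6}): φ is true.
  s4 (successors {s1, s5, s7}): φ is true.
  s5 (successors {s0, s1, s3, s7}): φ is true.
  s6 (successors {s0, s1, s5, s7}): φ is true.
  s7 (successors {s0, s1, s3, s5, s7}): φ is true.
For instance, at s4:
  At s4: □◇□((s → p) ∨ ¬(p → s)) requires ◇□((s → p) ∨ ¬(p → s)) at every successor {s1, s5, s7}.
      At s1: ◇□((s → p) ∨ ¬(p → s)) requires □((s → p) ∨ ¬(p → s)) at some successor in {s1, s2, s3, s4, s5, s7}.
        □((s → p) ∨ ¬(p → s)) holds at s1, so ◇□((s → p) ∨ ¬(p → s)) is true at s1.
      At s5: ◇□((s → p) ∨ ¬(p → s)) requires □((s → p) ∨ ¬(p → s)) at some successor in {s0, s1, s3, s7}.
        □((s → p) ∨ ¬(p → s)) holds at s0, so ◇□((s → p) ∨ ¬(p → s)) is true at s5.
      At s7: ◇□((s → p) ∨ ¬(p → s)) requires □((s → p) ∨ ¬(p → s)) at some successor in {s0, s1, s3, s5, s7}.
        □((s → p) ∨ ¬(p → s)) holds at s0, so ◇□((s → p) ∨ ¬(p → s)) is true at s7.
  So □◇□((s → p) ∨ ¬(p → s)) is true at s4.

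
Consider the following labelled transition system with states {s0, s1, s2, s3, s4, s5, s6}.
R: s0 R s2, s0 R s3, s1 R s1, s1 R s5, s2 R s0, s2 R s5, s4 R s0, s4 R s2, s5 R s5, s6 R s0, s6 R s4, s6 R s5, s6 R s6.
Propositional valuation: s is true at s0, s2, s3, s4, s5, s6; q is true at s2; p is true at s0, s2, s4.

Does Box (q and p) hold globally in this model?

Let φ = Box (q and p). Evaluate φ at each world:
  s0 (successors {s2, s3}): φ is false.
  s1 (successors {s1, s5}): φ is false.
  s2 (successors {s0, s5}): φ is false.
  s3 (successors ∅): φ is true.
  s4 (successors {s0, s2}): φ is false.
  s5 (successors {s5}): φ is false.
  s6 (successors {s0, s4, s5, s6}): φ is false.
Detail at s0 (counterexample):
  At s0: Box (q and p) requires q and p at every successor {s2, s3}.
    q and p fails at s3, so Box (q and p) is false at s0.

No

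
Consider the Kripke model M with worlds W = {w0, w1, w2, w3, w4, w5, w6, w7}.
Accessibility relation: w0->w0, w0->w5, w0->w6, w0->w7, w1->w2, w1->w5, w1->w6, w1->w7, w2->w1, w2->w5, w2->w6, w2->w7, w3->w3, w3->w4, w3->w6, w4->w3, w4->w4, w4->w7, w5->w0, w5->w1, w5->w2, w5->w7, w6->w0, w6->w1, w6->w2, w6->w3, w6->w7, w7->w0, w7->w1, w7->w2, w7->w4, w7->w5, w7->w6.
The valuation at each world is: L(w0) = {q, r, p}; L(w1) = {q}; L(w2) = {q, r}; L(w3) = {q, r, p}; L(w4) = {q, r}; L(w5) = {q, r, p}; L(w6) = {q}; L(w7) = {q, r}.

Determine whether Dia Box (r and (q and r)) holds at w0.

No

At w0: Dia Box (r and (q and r)) requires Box (r and (q and r)) at some successor in {w0, w5, w6, w7}.
  At w0: Box (r and (q and r)) is false.
  At w5: Box (r and (q and r)) is false.
  At w6: Box (r and (q and r)) is false.
  At w7: Box (r and (q and r)) is false.
So Dia Box (r and (q and r)) is false at w0.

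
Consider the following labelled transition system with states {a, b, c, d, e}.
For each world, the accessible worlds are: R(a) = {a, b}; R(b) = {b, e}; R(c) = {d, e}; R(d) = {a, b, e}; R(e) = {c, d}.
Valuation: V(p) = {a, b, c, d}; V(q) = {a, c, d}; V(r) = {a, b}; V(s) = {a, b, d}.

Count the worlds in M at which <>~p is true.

3

Recall that <>ψ holds at a world iff ψ holds at some accessible world.
Let φ = <>~p. Evaluate φ at each world:
  a (successors {a, b}): φ is false.
  b (successors {b, e}): φ is true.
  c (successors {d, e}): φ is true.
  d (successors {a, b, e}): φ is true.
  e (successors {c, d}): φ is false.
For instance, at e:
  At e: <>~p requires ~p at some successor in {c, d}.
    At c: ~p is false.
    At d: ~p is false.
  So <>~p is false at e.
Satisfying worlds: {b, c, d}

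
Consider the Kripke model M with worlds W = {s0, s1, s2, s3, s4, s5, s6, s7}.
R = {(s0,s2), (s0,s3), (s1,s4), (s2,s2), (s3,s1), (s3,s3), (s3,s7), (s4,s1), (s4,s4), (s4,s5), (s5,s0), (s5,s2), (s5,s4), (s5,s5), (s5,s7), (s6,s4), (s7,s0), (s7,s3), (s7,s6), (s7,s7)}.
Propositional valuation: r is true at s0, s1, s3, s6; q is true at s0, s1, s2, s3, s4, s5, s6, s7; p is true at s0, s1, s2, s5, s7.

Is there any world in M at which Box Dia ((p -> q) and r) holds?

Let φ = Box Dia ((p -> q) and r). Evaluate φ at each world:
  s0 (successors {s2, s3}): φ is false.
  s1 (successors {s4}): φ is true.
  s2 (successors {s2}): φ is false.
  s3 (successors {s1, s3, s7}): φ is false.
  s4 (successors {s1, s4, s5}): φ is false.
  s5 (successors {s0, s2, s4, s5, s7}): φ is false.
  s6 (successors {s4}): φ is true.
  s7 (successors {s0, s3, s6, s7}): φ is false.
Detail at s1 (witness):
  At s1: Box Dia ((p -> q) and r) requires Dia ((p -> q) and r) at every successor {s4}.
      At s4: Dia ((p -> q) and r) requires (p -> q) and r at some successor in {s1, s4, s5}.
        (p -> q) and r holds at s1, so Dia ((p -> q) and r) is true at s4.
  So Box Dia ((p -> q) and r) is true at s1.

Yes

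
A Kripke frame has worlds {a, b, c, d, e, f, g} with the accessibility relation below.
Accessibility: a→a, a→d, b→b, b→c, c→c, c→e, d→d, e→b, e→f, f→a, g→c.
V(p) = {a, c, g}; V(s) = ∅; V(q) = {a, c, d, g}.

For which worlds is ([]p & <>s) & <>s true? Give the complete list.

none

Let φ = ([]p & <>s) & <>s. Evaluate φ at each world:
  a (successors {a, d}): φ is false.
  b (successors {b, c}): φ is false.
  c (successors {c, e}): φ is false.
  d (successors {d}): φ is false.
  e (successors {b, f}): φ is false.
  f (successors {a}): φ is false.
  g (successors {c}): φ is false.
For instance, at d:
  At d: []p & <>s is false, <>s is false, so ([]p & <>s) & <>s is false.
    At d: []p is false, <>s is false, so []p & <>s is false.
      At d: []p requires p at every successor {d}.
        p fails at d, so []p is false at d.
      At d: <>s requires s at some successor in {d}.
        At d: s is false.
      So <>s is false at d.
    At d: <>s requires s at some successor in {d}.
      At d: s is false.
    So <>s is false at d.
Satisfying worlds: none.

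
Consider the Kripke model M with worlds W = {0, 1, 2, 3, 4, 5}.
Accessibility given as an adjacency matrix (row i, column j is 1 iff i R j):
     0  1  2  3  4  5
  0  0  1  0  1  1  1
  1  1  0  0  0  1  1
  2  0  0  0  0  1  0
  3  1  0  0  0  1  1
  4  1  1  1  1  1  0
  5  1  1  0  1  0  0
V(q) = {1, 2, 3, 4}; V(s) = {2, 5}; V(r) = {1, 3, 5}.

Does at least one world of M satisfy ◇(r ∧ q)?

Let φ = ◇(r ∧ q). Evaluate φ at each world:
  0 (successors {1, 3, 4, 5}): φ is true.
  1 (successors {0, 4, 5}): φ is false.
  2 (successors {4}): φ is false.
  3 (successors {0, 4, 5}): φ is false.
  4 (successors {0, 1, 2, 3, 4}): φ is true.
  5 (successors {0, 1, 3}): φ is true.
Detail at 0 (witness):
  At 0: ◇(r ∧ q) requires r ∧ q at some successor in {1, 3, 4, 5}.
    r ∧ q holds at 1, so ◇(r ∧ q) is true at 0.

Yes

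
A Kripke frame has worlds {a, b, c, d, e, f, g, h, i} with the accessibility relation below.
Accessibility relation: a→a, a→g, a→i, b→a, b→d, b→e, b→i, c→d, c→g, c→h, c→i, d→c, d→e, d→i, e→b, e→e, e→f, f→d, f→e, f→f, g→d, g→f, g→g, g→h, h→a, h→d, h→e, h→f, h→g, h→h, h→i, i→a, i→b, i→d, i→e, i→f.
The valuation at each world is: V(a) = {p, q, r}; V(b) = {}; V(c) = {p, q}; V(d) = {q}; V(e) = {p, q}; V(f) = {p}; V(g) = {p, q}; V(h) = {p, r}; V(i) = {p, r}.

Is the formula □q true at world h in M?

Recall that □ψ holds at a world iff ψ holds at every accessible world, and ◇ψ holds iff ψ holds at some accessible world.
At h: □q requires q at every successor {a, d, e, f, g, h, i}.
  q fails at f, so □q is false at h.

No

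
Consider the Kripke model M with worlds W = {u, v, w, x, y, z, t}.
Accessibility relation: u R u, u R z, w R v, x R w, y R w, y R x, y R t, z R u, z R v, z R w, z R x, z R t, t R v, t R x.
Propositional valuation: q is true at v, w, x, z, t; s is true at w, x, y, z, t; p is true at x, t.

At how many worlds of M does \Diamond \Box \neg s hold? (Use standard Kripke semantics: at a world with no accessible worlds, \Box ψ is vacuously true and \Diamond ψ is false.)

Recall that \Box ψ holds at a world iff ψ holds at every accessible world, and \Diamond ψ holds iff ψ holds at some accessible world.
Let φ = \Diamond \Box \neg s. Evaluate φ at each world:
  u (successors {u, z}): φ is false.
  v (successors ∅): φ is false.
  w (successors {v}): φ is true.
  x (successors {w}): φ is true.
  y (successors {w, x, t}): φ is true.
  z (successors {u, v, w, x, t}): φ is true.
  t (successors {v, x}): φ is true.
For instance, at y:
  At y: \Diamond \Box \neg s requires \Box \neg s at some successor in {w, x, t}.
    \Box \neg s holds at w, so \Diamond \Box \neg s is true at y.
      At w: \Box \neg s requires \neg s at every successor {v}.
        At v: \neg s is true.
      So \Box \neg s is true at w.
Satisfying worlds: {w, x, y, z, t}

5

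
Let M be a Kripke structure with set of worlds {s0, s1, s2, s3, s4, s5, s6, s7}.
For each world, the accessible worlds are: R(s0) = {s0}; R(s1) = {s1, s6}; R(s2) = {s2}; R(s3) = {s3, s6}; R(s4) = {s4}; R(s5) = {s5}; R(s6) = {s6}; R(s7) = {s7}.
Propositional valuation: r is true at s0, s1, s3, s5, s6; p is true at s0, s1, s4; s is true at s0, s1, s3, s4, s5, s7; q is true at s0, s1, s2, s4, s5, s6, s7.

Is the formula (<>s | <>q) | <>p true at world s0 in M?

Yes

Recall that <>ψ holds at a world iff ψ holds at some accessible world.
At s0: <>s | <>q is true, <>p is true, so (<>s | <>q) | <>p is true.
  At s0: <>s is true, <>q is true, so <>s | <>q is true.
    At s0: <>s requires s at some successor in {s0}.
      s holds at s0, so <>s is true at s0.
    At s0: <>q requires q at some successor in {s0}.
      q holds at s0, so <>q is true at s0.
  At s0: <>p requires p at some successor in {s0}.
    p holds at s0, so <>p is true at s0.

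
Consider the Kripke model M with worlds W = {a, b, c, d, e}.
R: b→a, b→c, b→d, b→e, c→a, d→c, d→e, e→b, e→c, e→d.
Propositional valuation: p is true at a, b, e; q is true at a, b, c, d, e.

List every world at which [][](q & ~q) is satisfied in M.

a, c

Let φ = [][](q & ~q). Evaluate φ at each world:
  a (successors ∅): φ is true.
  b (successors {a, c, d, e}): φ is false.
  c (successors {a}): φ is true.
  d (successors {c, e}): φ is false.
  e (successors {b, c, d}): φ is false.
For instance, at c:
  At c: [][](q & ~q) requires [](q & ~q) at every successor {a}.
      At a: no accessible worlds, so [](q & ~q) holds vacuously.
  So [][](q & ~q) is true at c.
Satisfying worlds: {a, c}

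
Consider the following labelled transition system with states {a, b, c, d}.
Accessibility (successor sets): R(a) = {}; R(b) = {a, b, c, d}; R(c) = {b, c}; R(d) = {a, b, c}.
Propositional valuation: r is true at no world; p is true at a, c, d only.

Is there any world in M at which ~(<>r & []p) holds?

Yes

Recall that []ψ holds at a world iff ψ holds at every accessible world, and <>ψ holds iff ψ holds at some accessible world.
Let φ = ~(<>r & []p). Evaluate φ at each world:
  a (successors ∅): φ is true.
  b (successors {a, b, c, d}): φ is true.
  c (successors {b, c}): φ is true.
  d (successors {a, b, c}): φ is true.
Detail at a (witness):
  At a: <>r & []p is false, so ~(<>r & []p) is true.
    At a: <>r is false, []p is true, so <>r & []p is false.
      At a: no accessible worlds, so <>r is false.
      At a: no accessible worlds, so []p holds vacuously.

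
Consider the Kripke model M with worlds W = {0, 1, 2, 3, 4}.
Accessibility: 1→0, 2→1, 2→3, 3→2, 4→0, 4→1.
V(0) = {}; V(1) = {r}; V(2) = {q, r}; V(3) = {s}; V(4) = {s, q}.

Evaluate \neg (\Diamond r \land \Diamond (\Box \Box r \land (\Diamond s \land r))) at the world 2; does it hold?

Yes

At 2: \Diamond r \land \Diamond (\Box \Box r \land (\Diamond s \land r)) is false, so \neg (\Diamond r \land \Diamond (\Box \Box r \land (\Diamond s \land r))) is true.
  At 2: \Diamond r is true, \Diamond (\Box \Box r \land (\Diamond s \land r)) is false, so \Diamond r \land \Diamond (\Box \Box r \land (\Diamond s \land r)) is false.
    At 2: \Diamond r requires r at some successor in {1, 3}.
      r holds at 1, so \Diamond r is true at 2.
    At 2: \Diamond (\Box \Box r \land (\Diamond s \land r)) requires \Box \Box r \land (\Diamond s \land r) at some successor in {1, 3}.
      At 1: \Box \Box r \land (\Diamond s \land r) is false.
      At 3: \Box \Box r \land (\Diamond s \land r) is false.
    So \Diamond (\Box \Box r \land (\Diamond s \land r)) is false at 2.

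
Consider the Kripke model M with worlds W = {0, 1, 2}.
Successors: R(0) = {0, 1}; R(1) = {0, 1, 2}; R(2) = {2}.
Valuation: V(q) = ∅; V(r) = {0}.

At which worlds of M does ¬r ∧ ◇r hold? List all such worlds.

Let φ = ¬r ∧ ◇r. Evaluate φ at each world:
  0 (successors {0, 1}): φ is false.
  1 (successors {0, 1, 2}): φ is true.
  2 (successors {2}): φ is false.
For instance, at 1:
  At 1: ¬r is true, ◇r is true, so ¬r ∧ ◇r is true.
    At 1: ◇r requires r at some successor in {0, 1, 2}.
      r holds at 0, so ◇r is true at 1.
Satisfying worlds: {1}

1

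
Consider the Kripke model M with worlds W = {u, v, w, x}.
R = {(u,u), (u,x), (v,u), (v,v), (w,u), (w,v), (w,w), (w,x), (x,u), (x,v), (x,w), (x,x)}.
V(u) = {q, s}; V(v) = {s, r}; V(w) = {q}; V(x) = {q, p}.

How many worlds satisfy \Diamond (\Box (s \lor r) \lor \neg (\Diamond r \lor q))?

Recall that \Box ψ holds at a world iff ψ holds at every accessible world, and \Diamond ψ holds iff ψ holds at some accessible world.
Let φ = \Diamond (\Box (s \lor r) \lor \neg (\Diamond r \lor q)). Evaluate φ at each world:
  u (successors {u, x}): φ is false.
  v (successors {u, v}): φ is true.
  w (successors {u, v, w, x}): φ is true.
  x (successors {u, v, w, x}): φ is true.
For instance, at x:
  At x: \Diamond (\Box (s \lor r) \lor \neg (\Diamond r \lor q)) requires \Box (s \lor r) \lor \neg (\Diamond r \lor q) at some successor in {u, v, w, x}.
    \Box (s \lor r) \lor \neg (\Diamond r \lor q) holds at v, so \Diamond (\Box (s \lor r) \lor \neg (\Diamond r \lor q)) is true at x.
      At v: \Box (s \lor r) is true, \neg (\Diamond r \lor q) is false, so \Box (s \lor r) \lor \neg (\Diamond r \lor q) is true.
Satisfying worlds: {v, w, x}

3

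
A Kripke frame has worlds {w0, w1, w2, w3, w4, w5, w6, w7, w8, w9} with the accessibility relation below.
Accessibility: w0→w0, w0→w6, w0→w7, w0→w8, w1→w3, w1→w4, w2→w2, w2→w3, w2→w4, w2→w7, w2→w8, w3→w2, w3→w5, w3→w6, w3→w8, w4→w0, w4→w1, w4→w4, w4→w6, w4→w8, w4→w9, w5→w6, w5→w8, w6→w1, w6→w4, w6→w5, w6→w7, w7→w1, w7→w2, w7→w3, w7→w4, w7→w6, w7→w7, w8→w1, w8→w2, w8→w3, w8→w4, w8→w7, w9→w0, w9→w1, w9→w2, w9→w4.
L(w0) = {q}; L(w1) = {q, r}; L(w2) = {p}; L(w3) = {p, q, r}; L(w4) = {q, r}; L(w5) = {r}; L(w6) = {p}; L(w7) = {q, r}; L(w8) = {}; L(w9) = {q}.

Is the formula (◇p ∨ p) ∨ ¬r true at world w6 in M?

Yes

At w6: ◇p ∨ p is true, ¬r is true, so (◇p ∨ p) ∨ ¬r is true.
  At w6: ◇p is false, p is true, so ◇p ∨ p is true.
    At w6: ◇p requires p at some successor in {w1, w4, w5, w7}.
      At w1: p is false.
      At w4: p is false.
      At w5: p is false.
      At w7: p is false.
    So ◇p is false at w6.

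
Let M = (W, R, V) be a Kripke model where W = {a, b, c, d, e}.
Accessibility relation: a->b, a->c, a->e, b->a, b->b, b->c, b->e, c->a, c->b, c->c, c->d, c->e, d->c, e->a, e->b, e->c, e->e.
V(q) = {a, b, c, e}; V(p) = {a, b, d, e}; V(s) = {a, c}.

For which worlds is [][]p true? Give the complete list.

Let φ = [][]p. Evaluate φ at each world:
  a (successors {b, c, e}): φ is false.
  b (successors {a, b, c, e}): φ is false.
  c (successors {a, b, c, d, e}): φ is false.
  d (successors {c}): φ is false.
  e (successors {a, b, c, e}): φ is false.
For instance, at a:
  At a: [][]p requires []p at every successor {b, c, e}.
    []p fails at b, so [][]p is false at a.
      At b: []p requires p at every successor {a, b, c, e}.
        p fails at c, so []p is false at b.
Satisfying worlds: none.

none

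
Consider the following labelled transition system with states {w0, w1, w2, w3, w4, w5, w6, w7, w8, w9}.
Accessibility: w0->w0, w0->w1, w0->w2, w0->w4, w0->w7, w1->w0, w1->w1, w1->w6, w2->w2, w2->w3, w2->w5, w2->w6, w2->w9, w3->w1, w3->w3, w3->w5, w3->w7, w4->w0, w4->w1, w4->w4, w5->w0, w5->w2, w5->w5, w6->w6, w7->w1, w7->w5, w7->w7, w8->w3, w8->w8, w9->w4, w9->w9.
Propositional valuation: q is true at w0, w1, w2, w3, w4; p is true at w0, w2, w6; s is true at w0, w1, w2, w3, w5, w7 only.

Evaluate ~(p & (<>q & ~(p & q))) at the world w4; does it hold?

Yes

At w4: p & (<>q & ~(p & q)) is false, so ~(p & (<>q & ~(p & q))) is true.
  At w4: p is false, <>q & ~(p & q) is true, so p & (<>q & ~(p & q)) is false.
    At w4: <>q is true, ~(p & q) is true, so <>q & ~(p & q) is true.
      At w4: <>q requires q at some successor in {w0, w1, w4}.
        q holds at w0, so <>q is true at w4.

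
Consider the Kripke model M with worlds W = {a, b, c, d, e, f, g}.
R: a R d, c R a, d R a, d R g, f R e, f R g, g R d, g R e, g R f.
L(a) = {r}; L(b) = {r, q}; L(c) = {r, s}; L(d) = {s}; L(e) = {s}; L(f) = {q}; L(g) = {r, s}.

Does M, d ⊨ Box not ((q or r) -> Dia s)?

No

At d: Box not ((q or r) -> Dia s) requires not ((q or r) -> Dia s) at every successor {a, g}.
  not ((q or r) -> Dia s) fails at a, so Box not ((q or r) -> Dia s) is false at d.
    At a: (q or r) -> Dia s is true, so not ((q or r) -> Dia s) is false.
      At a: q or r is true, Dia s is true, so (q or r) -> Dia s is true.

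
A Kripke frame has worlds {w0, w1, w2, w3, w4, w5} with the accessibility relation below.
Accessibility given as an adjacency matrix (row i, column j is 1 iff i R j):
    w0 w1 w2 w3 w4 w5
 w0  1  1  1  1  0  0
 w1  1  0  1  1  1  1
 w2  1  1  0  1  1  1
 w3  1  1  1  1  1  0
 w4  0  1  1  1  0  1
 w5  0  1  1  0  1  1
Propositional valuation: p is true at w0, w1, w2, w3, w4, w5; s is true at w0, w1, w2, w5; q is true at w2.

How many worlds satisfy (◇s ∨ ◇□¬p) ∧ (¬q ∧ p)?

5

Recall that □ψ holds at a world iff ψ holds at every accessible world, and ◇ψ holds iff ψ holds at some accessible world.
Let φ = (◇s ∨ ◇□¬p) ∧ (¬q ∧ p). Evaluate φ at each world:
  w0 (successors {w0, w1, w2, w3}): φ is true.
  w1 (successors {w0, w2, w3, w4, w5}): φ is true.
  w2 (successors {w0, w1, w3, w4, w5}): φ is false.
  w3 (successors {w0, w1, w2, w3, w4}): φ is true.
  w4 (successors {w1, w2, w3, w5}): φ is true.
  w5 (successors {w1, w2, w4, w5}): φ is true.
For instance, at w4:
  At w4: ◇s ∨ ◇□¬p is true, ¬q ∧ p is true, so (◇s ∨ ◇□¬p) ∧ (¬q ∧ p) is true.
    At w4: ◇s is true, ◇□¬p is false, so ◇s ∨ ◇□¬p is true.
      At w4: ◇s requires s at some successor in {w1, w2, w3, w5}.
        s holds at w1, so ◇s is true at w4.
      At w4: ◇□¬p requires □¬p at some successor in {w1, w2, w3, w5}.
        At w1: □¬p is false.
        At w2: □¬p is false.
        At w3: □¬p is false.
        At w5: □¬p is false.
      So ◇□¬p is false at w4.
Satisfying worlds: {w0, w1, w3, w4, w5}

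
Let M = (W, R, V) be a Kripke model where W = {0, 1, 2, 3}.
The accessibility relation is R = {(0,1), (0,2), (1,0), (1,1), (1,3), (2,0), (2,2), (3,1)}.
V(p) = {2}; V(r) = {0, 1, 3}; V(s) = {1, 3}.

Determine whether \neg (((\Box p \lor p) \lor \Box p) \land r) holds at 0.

Yes

At 0: ((\Box p \lor p) \lor \Box p) \land r is false, so \neg (((\Box p \lor p) \lor \Box p) \land r) is true.
  At 0: (\Box p \lor p) \lor \Box p is false, r is true, so ((\Box p \lor p) \lor \Box p) \land r is false.
    At 0: \Box p \lor p is false, \Box p is false, so (\Box p \lor p) \lor \Box p is false.
      At 0: \Box p is false, p is false, so \Box p \lor p is false.
      At 0: \Box p requires p at every successor {1, 2}.
        p fails at 1, so \Box p is false at 0.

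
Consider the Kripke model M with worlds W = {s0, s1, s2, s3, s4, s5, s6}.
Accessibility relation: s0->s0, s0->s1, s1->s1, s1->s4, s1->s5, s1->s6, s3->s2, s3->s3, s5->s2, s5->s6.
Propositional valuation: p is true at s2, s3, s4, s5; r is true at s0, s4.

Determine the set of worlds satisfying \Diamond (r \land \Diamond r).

Let φ = \Diamond (r \land \Diamond r). Evaluate φ at each world:
  s0 (successors {s0, s1}): φ is true.
  s1 (successors {s1, s4, s5, s6}): φ is false.
  s2 (successors ∅): φ is false.
  s3 (successors {s2, s3}): φ is false.
  s4 (successors ∅): φ is false.
  s5 (successors {s2, s6}): φ is false.
  s6 (successors ∅): φ is false.
For instance, at s1:
  At s1: \Diamond (r \land \Diamond r) requires r \land \Diamond r at some successor in {s1, s4, s5, s6}.
    At s1: r \land \Diamond r is false.
    At s4: r \land \Diamond r is false.
    At s5: r \land \Diamond r is false.
    At s6: r \land \Diamond r is false.
  So \Diamond (r \land \Diamond r) is false at s1.
Satisfying worlds: {s0}

s0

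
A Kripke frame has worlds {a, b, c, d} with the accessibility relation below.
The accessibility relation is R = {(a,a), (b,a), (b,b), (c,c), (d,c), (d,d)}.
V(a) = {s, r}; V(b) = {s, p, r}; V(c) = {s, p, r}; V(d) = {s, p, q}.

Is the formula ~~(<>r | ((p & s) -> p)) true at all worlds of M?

Yes

Let φ = ~~(<>r | ((p & s) -> p)). Evaluate φ at each world:
  a (successors {a}): φ is true.
  b (successors {a, b}): φ is true.
  c (successors {c}): φ is true.
  d (successors {c, d}): φ is true.
For instance, at c:
  At c: ~(<>r | ((p & s) -> p)) is false, so ~~(<>r | ((p & s) -> p)) is true.
    At c: <>r | ((p & s) -> p) is true, so ~(<>r | ((p & s) -> p)) is false.
      At c: <>r is true, (p & s) -> p is true, so <>r | ((p & s) -> p) is true.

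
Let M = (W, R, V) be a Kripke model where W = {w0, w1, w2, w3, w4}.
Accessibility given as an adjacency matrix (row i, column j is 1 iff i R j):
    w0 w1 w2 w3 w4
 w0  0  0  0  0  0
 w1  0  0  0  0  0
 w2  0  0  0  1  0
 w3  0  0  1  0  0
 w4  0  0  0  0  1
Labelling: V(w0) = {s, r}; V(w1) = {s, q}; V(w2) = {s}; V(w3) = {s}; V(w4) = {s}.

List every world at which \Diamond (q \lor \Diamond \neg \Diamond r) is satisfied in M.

w2, w3, w4

Let φ = \Diamond (q \lor \Diamond \neg \Diamond r). Evaluate φ at each world:
  w0 (successors ∅): φ is false.
  w1 (successors ∅): φ is false.
  w2 (successors {w3}): φ is true.
  w3 (successors {w2}): φ is true.
  w4 (successors {w4}): φ is true.
For instance, at w4:
  At w4: \Diamond (q \lor \Diamond \neg \Diamond r) requires q \lor \Diamond \neg \Diamond r at some successor in {w4}.
    q \lor \Diamond \neg \Diamond r holds at w4, so \Diamond (q \lor \Diamond \neg \Diamond r) is true at w4.
      At w4: q is false, \Diamond \neg \Diamond r is true, so q \lor \Diamond \neg \Diamond r is true.
Satisfying worlds: {w2, w3, w4}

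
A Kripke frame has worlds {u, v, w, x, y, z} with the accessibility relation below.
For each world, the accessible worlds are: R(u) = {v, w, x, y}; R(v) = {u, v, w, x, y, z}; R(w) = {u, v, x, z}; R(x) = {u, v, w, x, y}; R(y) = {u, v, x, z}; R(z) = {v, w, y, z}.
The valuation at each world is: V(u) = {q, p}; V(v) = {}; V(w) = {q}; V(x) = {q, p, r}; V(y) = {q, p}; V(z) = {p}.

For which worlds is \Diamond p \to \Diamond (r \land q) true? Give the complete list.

u, v, w, x, y

Let φ = \Diamond p \to \Diamond (r \land q). Evaluate φ at each world:
  u (successors {v, w, x, y}): φ is true.
  v (successors {u, v, w, x, y, z}): φ is true.
  w (successors {u, v, x, z}): φ is true.
  x (successors {u, v, w, x, y}): φ is true.
  y (successors {u, v, x, z}): φ is true.
  z (successors {v, w, y, z}): φ is false.
For instance, at u:
  At u: \Diamond p is true, \Diamond (r \land q) is true, so \Diamond p \to \Diamond (r \land q) is true.
    At u: \Diamond p requires p at some successor in {v, w, x, y}.
      p holds at x, so \Diamond p is true at u.
    At u: \Diamond (r \land q) requires r \land q at some successor in {v, w, x, y}.
      r \land q holds at x, so \Diamond (r \land q) is true at u.
Satisfying worlds: {u, v, w, x, y}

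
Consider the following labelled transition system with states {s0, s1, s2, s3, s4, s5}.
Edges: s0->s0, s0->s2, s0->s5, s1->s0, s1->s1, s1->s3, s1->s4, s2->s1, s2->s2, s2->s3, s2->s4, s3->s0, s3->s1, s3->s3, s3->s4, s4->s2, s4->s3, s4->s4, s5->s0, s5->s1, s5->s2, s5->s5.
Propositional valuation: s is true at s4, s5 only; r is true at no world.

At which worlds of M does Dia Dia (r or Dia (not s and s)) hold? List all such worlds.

Let φ = Dia Dia (r or Dia (not s and s)). Evaluate φ at each world:
  s0 (successors {s0, s2, s5}): φ is false.
  s1 (successors {s0, s1, s3, s4}): φ is false.
  s2 (successors {s1, s2, s3, s4}): φ is false.
  s3 (successors {s0, s1, s3, s4}): φ is false.
  s4 (successors {s2, s3, s4}): φ is false.
  s5 (successors {s0, s1, s2, s5}): φ is false.
For instance, at s0:
  At s0: Dia Dia (r or Dia (not s and s)) requires Dia (r or Dia (not s and s)) at some successor in {s0, s2, s5}.
    At s0: Dia (r or Dia (not s and s)) is false.
    At s2: Dia (r or Dia (not s and s)) is false.
    At s5: Dia (r or Dia (not s and s)) is false.
  So Dia Dia (r or Dia (not s and s)) is false at s0.
Satisfying worlds: none.

none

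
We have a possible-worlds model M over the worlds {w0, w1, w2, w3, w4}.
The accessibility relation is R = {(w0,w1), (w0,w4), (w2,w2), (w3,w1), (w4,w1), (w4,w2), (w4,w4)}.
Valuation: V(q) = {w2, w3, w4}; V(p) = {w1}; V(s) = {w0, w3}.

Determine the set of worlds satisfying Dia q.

w0, w2, w4

Let φ = Dia q. Evaluate φ at each world:
  w0 (successors {w1, w4}): φ is true.
  w1 (successors ∅): φ is false.
  w2 (successors {w2}): φ is true.
  w3 (successors {w1}): φ is false.
  w4 (successors {w1, w2, w4}): φ is true.
For instance, at w4:
  At w4: Dia q requires q at some successor in {w1, w2, w4}.
    q holds at w2, so Dia q is true at w4.
Satisfying worlds: {w0, w2, w4}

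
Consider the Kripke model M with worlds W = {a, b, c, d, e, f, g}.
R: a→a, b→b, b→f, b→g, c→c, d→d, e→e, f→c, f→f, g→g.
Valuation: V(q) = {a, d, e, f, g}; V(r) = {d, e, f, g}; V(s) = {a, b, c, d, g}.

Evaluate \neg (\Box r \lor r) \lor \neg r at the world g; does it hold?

No

Recall that \Box ψ holds at a world iff ψ holds at every accessible world, and \Diamond ψ holds iff ψ holds at some accessible world.
At g: \neg (\Box r \lor r) is false, \neg r is false, so \neg (\Box r \lor r) \lor \neg r is false.
  At g: \Box r \lor r is true, so \neg (\Box r \lor r) is false.
    At g: \Box r is true, r is true, so \Box r \lor r is true.
      At g: \Box r requires r at every successor {g}.
        At g: r is true.
      So \Box r is true at g.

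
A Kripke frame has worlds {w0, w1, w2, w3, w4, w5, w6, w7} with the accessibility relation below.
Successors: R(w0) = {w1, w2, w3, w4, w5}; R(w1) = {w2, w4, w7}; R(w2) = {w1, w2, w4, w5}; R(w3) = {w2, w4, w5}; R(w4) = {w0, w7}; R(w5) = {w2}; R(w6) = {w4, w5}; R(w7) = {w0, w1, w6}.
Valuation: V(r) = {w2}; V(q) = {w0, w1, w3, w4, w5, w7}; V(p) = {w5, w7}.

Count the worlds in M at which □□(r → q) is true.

Recall that □ψ holds at a world iff ψ holds at every accessible world, and ◇ψ holds iff ψ holds at some accessible world.
Let φ = □□(r → q). Evaluate φ at each world:
  w0 (successors {w1, w2, w3, w4, w5}): φ is false.
  w1 (successors {w2, w4, w7}): φ is false.
  w2 (successors {w1, w2, w4, w5}): φ is false.
  w3 (successors {w2, w4, w5}): φ is false.
  w4 (successors {w0, w7}): φ is false.
  w5 (successors {w2}): φ is false.
  w6 (successors {w4, w5}): φ is false.
  w7 (successors {w0, w1, w6}): φ is false.
For instance, at w6:
  At w6: □□(r → q) requires □(r → q) at every successor {w4, w5}.
    □(r → q) fails at w5, so □□(r → q) is false at w6.
      At w5: □(r → q) requires r → q at every successor {w2}.
        r → q fails at w2, so □(r → q) is false at w5.
Satisfying worlds: none.

0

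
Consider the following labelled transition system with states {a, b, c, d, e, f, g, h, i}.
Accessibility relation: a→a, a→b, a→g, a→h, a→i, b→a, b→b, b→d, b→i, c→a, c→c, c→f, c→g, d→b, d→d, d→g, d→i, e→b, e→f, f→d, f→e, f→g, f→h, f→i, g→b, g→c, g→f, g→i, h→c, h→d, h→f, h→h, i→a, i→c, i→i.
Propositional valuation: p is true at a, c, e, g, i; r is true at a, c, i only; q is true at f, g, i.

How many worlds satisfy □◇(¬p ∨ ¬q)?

9

Let φ = □◇(¬p ∨ ¬q). Evaluate φ at each world:
  a (successors {a, b, g, h, i}): φ is true.
  b (successors {a, b, d, i}): φ is true.
  c (successors {a, c, f, g}): φ is true.
  d (successors {b, d, g, i}): φ is true.
  e (successors {b, f}): φ is true.
  f (successors {d, e, g, h, i}): φ is true.
  g (successors {b, c, f, i}): φ is true.
  h (successors {c, d, f, h}): φ is true.
  i (successors {a, c, i}): φ is true.
For instance, at f:
  At f: □◇(¬p ∨ ¬q) requires ◇(¬p ∨ ¬q) at every successor {d, e, g, h, i}.
    At d: ◇(¬p ∨ ¬q) is true.
    At e: ◇(¬p ∨ ¬q) is true.
    At g: ◇(¬p ∨ ¬q) is true.
    At h: ◇(¬p ∨ ¬q) is true.
    At i: ◇(¬p ∨ ¬q) is true.
  So □◇(¬p ∨ ¬q) is true at f.
Satisfying worlds: {a, b, c, d, e, f, g, h, i}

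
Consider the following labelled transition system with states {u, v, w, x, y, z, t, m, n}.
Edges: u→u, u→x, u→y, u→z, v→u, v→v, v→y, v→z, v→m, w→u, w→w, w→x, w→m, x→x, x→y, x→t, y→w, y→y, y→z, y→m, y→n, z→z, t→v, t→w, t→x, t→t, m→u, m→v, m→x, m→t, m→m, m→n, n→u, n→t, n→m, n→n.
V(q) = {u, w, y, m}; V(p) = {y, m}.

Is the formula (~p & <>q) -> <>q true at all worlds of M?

Yes

Let φ = (~p & <>q) -> <>q. Evaluate φ at each world:
  u (successors {u, x, y, z}): φ is true.
  v (successors {u, v, y, z, m}): φ is true.
  w (successors {u, w, x, m}): φ is true.
  x (successors {x, y, t}): φ is true.
  y (successors {w, y, z, m, n}): φ is true.
  z (successors {z}): φ is true.
  t (successors {v, w, x, t}): φ is true.
  m (successors {u, v, x, t, m, n}): φ is true.
  n (successors {u, t, m, n}): φ is true.
For instance, at w:
  At w: ~p & <>q is true, <>q is true, so (~p & <>q) -> <>q is true.
    At w: ~p is true, <>q is true, so ~p & <>q is true.
      At w: <>q requires q at some successor in {u, w, x, m}.
        q holds at u, so <>q is true at w.
    At w: <>q requires q at some successor in {u, w, x, m}.
      q holds at u, so <>q is true at w.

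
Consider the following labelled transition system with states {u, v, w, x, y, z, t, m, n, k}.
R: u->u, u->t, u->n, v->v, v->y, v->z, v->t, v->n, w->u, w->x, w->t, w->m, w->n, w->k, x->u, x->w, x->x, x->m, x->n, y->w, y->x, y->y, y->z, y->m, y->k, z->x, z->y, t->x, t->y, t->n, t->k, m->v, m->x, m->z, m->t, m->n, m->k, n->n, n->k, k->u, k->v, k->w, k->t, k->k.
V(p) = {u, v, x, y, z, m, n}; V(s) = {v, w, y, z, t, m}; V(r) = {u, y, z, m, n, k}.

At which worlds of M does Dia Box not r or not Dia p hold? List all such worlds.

none

Let φ = Dia Box not r or not Dia p. Evaluate φ at each world:
  u (successors {u, t, n}): φ is false.
  v (successors {v, y, z, t, n}): φ is false.
  w (successors {u, x, t, m, n, k}): φ is false.
  x (successors {u, w, x, m, n}): φ is false.
  y (successors {w, x, y, z, m, k}): φ is false.
  z (successors {x, y}): φ is false.
  t (successors {x, y, n, k}): φ is false.
  m (successors {v, x, z, t, n, k}): φ is false.
  n (successors {n, k}): φ is false.
  k (successors {u, v, w, t, k}): φ is false.
For instance, at n:
  At n: Dia Box not r is false, not Dia p is false, so Dia Box not r or not Dia p is false.
    At n: Dia Box not r requires Box not r at some successor in {n, k}.
      At n: Box not r is false.
      At k: Box not r is false.
    So Dia Box not r is false at n.
    At n: Dia p is true, so not Dia p is false.
      At n: Dia p requires p at some successor in {n, k}.
        p holds at n, so Dia p is true at n.
Satisfying worlds: none.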